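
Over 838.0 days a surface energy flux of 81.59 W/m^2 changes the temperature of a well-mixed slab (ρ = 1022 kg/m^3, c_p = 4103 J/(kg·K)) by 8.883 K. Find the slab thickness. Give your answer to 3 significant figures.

159 m

Heat input Q = F Δt = 81.59 × 7.24×10^7 s = 5.91×10^9 J/m².
Required areal heat capacity C = Q / ΔT = 6.65×10^8 J/(m²·K).
Depth D = C / (ρ c_p) = 6.65×10^8 / (1022 × 4103) = 159 m.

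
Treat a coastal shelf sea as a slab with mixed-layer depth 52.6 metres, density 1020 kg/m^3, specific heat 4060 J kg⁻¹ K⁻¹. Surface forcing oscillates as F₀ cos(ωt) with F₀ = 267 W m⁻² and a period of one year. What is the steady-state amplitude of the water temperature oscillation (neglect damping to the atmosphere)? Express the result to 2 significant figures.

6.2 K

Areal heat capacity C = ρ c_p D = 1020 × 4060 × 52.6 = 2.18×10^8 J m⁻² K⁻¹.
Angular frequency ω = 2π / T = 2π / 3.15×10^7 s = 1.99×10^-7 s⁻¹.
Cω = 2.18×10^8 × 1.99×10^-7 = 43.4 W/(m²·K).
Amplitude A = F₀ / (Cω) = 267 / 43.4 = 6.15 K.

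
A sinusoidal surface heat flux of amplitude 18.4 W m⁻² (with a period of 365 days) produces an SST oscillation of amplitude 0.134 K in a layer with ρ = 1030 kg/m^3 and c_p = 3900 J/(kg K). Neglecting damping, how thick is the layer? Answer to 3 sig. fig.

ω = 2π / 3.15×10^7 s = 1.99×10^-7 s⁻¹.
Required C = F₀ / (A ω) = 18.4 / (0.134 × 1.99×10^-7) = 6.89×10^8 J/(m²·K).
D = C / (ρ c_p) = 6.89×10^8 / (1030 × 3900) = 172 m.

172 m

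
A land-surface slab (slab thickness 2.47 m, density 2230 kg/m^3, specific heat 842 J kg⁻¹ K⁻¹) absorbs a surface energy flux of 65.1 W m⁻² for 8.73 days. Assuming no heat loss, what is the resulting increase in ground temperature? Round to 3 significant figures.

10.6 K

Areal heat capacity C = ρ c_p D = 2230 × 842 × 2.47 = 4.64×10^6 J/(m²·K).
Net heat input Q = F Δt = 65.1 × (8.73 days × 86400 s/day) = 4.91×10^7 J/m².
ΔT = Q / C = 4.91×10^7 / 4.64×10^6 = 10.6 K.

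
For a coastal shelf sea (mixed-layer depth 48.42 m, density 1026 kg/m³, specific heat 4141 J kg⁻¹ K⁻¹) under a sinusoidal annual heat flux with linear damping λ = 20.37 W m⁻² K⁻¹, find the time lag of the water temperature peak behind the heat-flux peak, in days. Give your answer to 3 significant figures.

Areal heat capacity C = ρ c_p D = 1026 × 4141 × 48.42 = 2.06×10^8 J/(m²·K).
ω = 2π / 3.15×10^7 s = 1.99×10^-7 s⁻¹.
Phase lag φ = arctan(Cω/λ) = arctan(41.0/20.37) = 1.11 rad.
Time lag = φ / ω = 1.11 / 1.99×10^-7 = 5.57×10^6 s = 64.5 days.

64.5 days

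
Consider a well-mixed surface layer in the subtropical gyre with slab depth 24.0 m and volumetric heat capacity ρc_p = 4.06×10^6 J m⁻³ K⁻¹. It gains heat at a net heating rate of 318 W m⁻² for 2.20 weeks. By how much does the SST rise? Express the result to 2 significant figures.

Areal heat capacity C = ρc_p × D = 4.06×10^6 × 24.0 = 9.74×10^7 J/(m^2 K).
Net heat input Q = F Δt = 318 × (2.20 weeks × 6.048×10^5 s/week) = 4.23×10^8 J/m².
ΔT = Q / C = 4.23×10^8 / 9.74×10^7 = 4.34 K.

4.3 K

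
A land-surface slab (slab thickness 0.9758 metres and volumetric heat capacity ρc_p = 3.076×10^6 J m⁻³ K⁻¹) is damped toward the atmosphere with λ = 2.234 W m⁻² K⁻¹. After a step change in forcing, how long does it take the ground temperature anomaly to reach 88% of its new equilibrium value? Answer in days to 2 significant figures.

33 days

Areal heat capacity C = ρc_p × D = 3.076×10^6 × 0.9758 = 3.00×10^6 J m⁻² K⁻¹.
τ = C / λ = 3.00×10^6 / 2.234 = 1.34×10^6 s.
Fraction reached: 1 − e^(−t/τ) = 0.88 ⇒ t = −τ ln(1 − 0.88) = τ × 2.12.
t = 2.85×10^6 s = 33.0 days.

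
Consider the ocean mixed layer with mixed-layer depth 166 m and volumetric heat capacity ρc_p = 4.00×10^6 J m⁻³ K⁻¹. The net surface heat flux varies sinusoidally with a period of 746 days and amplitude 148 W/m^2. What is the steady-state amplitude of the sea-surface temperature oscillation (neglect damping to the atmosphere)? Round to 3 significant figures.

2.29 K

Areal heat capacity C = ρc_p × D = 4.00×10^6 × 166 = 6.64×10^8 J/(m²·K).
Angular frequency ω = 2π / T = 2π / 6.45×10^7 s = 9.75×10^-8 s⁻¹.
Cω = 6.64×10^8 × 9.75×10^-8 = 64.7 W/(m²·K).
Amplitude A = F₀ / (Cω) = 148 / 64.7 = 2.29 K.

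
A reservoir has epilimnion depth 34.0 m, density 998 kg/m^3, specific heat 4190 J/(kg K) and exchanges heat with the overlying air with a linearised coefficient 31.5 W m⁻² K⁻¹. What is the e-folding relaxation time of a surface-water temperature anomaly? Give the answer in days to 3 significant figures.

52.2 days

Areal heat capacity C = ρ c_p D = 998 × 4190 × 34.0 = 1.42×10^8 J m⁻² K⁻¹.
Relaxation time τ = C / λ = 1.42×10^8 / 31.5 = 4.51×10^6 s.
In days: 4.51×10^6 s / (86400 s/day) = 52.2 days.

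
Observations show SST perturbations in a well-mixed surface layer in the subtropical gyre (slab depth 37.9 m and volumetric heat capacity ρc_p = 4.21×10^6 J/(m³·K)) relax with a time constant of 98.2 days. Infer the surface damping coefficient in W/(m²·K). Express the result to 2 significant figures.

Areal heat capacity C = ρc_p × D = 4.21×10^6 × 37.9 = 1.60×10^8 J/(m²·K).
τ = 98.2 days = 8.48×10^6 s.
λ = C / τ = 1.60×10^8 / 8.48×10^6 = 18.8 W/(m²·K).

19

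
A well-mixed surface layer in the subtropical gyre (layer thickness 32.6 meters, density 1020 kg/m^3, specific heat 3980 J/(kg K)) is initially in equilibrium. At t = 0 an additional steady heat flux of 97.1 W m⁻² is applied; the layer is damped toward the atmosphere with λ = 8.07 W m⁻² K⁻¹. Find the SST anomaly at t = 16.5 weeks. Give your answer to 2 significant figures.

Areal heat capacity C = ρ c_p D = 1020 × 3980 × 32.6 = 1.32×10^8 J/(m^2 K).
τ = C / λ = 1.32×10^8 / 8.07 = 1.64×10^7 s.
Equilibrium anomaly ΔT_eq = F / λ = 97.1 / 8.07 = 12.0 K.
t = 16.5 weeks = 9.98×10^6 s, so t/τ = 0.609.
ΔT(t) = ΔT_eq (1 − e^(−t/τ)) = 12.0 × (1 − e^−0.609) = 5.48 K.

5.5 K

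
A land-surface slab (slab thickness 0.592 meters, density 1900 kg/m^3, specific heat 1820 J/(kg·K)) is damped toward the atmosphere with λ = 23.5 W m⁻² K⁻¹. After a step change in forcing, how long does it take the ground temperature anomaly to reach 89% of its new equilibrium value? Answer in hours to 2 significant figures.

53 hours

Areal heat capacity C = ρ c_p D = 1900 × 1820 × 0.592 = 2.05×10^6 J/(m²·K).
τ = C / λ = 2.05×10^6 / 23.5 = 87100 s.
Fraction reached: 1 − e^(−t/τ) = 0.89 ⇒ t = −τ ln(1 − 0.89) = τ × 2.21.
t = 1.92×10^5 s = 53.4 hours.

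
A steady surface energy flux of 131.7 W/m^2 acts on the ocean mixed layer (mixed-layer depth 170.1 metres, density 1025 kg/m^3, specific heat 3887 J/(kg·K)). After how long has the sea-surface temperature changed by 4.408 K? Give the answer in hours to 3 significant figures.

6300 hours

Areal heat capacity C = ρ c_p D = 1025 × 3887 × 170.1 = 6.78×10^8 J/(m^2 K).
Time required: Δt = C ΔT / F = 6.78×10^8 × 4.408 / 131.7 = 2.27×10^7 s.
In hours: 2.27×10^7 s / (3600 s/hour) = 6300 hours.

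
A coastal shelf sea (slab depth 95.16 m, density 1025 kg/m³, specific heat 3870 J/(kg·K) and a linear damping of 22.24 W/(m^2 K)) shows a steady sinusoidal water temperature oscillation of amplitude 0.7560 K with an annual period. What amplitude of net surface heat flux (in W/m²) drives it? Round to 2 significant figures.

Areal heat capacity C = ρ c_p D = 1025 × 3870 × 95.16 = 3.77×10^8 J m⁻² K⁻¹.
ω = 2π / 3.15×10^7 s = 1.99×10^-7 s⁻¹.
√((Cω)² + λ²) = √((75.2)² + 22.24²) = 78.4 W/(m²·K).
F₀ = A × √((Cω)²+λ²) = 0.7560 × 78.4 = 59.3 W/m².

59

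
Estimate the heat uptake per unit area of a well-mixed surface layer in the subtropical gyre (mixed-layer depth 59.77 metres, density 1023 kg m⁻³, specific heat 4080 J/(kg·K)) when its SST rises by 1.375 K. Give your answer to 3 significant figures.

3.43×10^8

Areal heat capacity C = ρ c_p D = 1023 × 4080 × 59.77 = 2.49×10^8 J/(m²·K).
ΔQ = C ΔT = 2.49×10^8 × 1.375 = 3.43×10^8 J/m².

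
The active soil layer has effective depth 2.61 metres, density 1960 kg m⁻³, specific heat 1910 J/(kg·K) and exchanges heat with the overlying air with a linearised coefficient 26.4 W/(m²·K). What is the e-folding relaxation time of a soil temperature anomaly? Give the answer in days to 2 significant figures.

Areal heat capacity C = ρ c_p D = 1960 × 1910 × 2.61 = 9.77×10^6 J/(m^2 K).
Relaxation time τ = C / λ = 9.77×10^6 / 26.4 = 3.70×10^5 s.
In days: 3.70×10^5 s / (86400 s/day) = 4.28 days.

4.3 days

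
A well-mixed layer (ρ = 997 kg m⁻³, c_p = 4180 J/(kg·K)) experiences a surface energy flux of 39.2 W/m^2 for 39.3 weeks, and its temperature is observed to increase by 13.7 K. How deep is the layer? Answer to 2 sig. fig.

Heat input Q = F Δt = 39.2 × 2.38×10^7 s = 9.32×10^8 J/m².
Required areal heat capacity C = Q / ΔT = 6.80×10^7 J/(m²·K).
Depth D = C / (ρ c_p) = 6.80×10^7 / (997 × 4180) = 16.3 m.

16 m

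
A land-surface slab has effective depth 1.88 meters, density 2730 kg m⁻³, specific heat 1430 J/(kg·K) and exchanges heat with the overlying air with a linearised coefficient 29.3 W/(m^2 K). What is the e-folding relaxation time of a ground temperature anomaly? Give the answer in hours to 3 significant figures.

Areal heat capacity C = ρ c_p D = 2730 × 1430 × 1.88 = 7.34×10^6 J m⁻² K⁻¹.
Relaxation time τ = C / λ = 7.34×10^6 / 29.3 = 2.50×10^5 s.
In hours: 2.50×10^5 s / (3600 s/hour) = 69.6 hours.

69.6 hours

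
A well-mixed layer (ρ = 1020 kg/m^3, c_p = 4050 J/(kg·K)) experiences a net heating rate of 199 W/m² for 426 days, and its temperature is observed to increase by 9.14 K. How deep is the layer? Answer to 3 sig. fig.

194 m

Heat input Q = F Δt = 199 × 3.68×10^7 s = 7.32×10^9 J/m².
Required areal heat capacity C = Q / ΔT = 8.01×10^8 J/(m²·K).
Depth D = C / (ρ c_p) = 8.01×10^8 / (1020 × 4050) = 194 m.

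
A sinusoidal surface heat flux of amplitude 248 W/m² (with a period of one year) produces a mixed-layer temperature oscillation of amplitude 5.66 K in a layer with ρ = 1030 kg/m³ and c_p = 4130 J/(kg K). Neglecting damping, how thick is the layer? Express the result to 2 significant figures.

52 m

ω = 2π / 3.15×10^7 s = 1.99×10^-7 s⁻¹.
Required C = F₀ / (A ω) = 248 / (5.66 × 1.99×10^-7) = 2.20×10^8 J/(m²·K).
D = C / (ρ c_p) = 2.20×10^8 / (1030 × 4130) = 51.7 m.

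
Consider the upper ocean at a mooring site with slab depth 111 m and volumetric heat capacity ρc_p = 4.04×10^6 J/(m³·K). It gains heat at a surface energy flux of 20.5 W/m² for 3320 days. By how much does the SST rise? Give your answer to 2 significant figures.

13 K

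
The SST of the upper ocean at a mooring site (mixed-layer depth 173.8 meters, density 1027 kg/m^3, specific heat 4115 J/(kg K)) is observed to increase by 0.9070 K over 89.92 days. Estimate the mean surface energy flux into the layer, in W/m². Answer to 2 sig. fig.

Areal heat capacity C = ρ c_p D = 1027 × 4115 × 173.8 = 7.34×10^8 J m⁻² K⁻¹.
Required heat per unit area: Q = C ΔT = 7.34×10^8 × 0.9070 = 6.66×10^8 J/m².
Flux F = Q / Δt = 6.66×10^8 / 7.77×10^6 s = 85.7 W/m².

86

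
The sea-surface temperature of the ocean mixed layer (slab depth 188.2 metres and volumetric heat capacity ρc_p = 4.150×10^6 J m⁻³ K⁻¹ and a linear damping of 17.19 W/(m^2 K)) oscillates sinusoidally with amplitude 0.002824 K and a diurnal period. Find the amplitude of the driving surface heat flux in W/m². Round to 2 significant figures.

160

Areal heat capacity C = ρc_p × D = 4.150×10^6 × 188.2 = 7.81×10^8 J/(m²·K).
ω = 2π / 86400 s = 7.27×10^-5 s⁻¹.
√((Cω)² + λ²) = √((56800)² + 17.19²) = 56800 W/(m²·K).
F₀ = A × √((Cω)²+λ²) = 0.002824 × 56800 = 160 W/m².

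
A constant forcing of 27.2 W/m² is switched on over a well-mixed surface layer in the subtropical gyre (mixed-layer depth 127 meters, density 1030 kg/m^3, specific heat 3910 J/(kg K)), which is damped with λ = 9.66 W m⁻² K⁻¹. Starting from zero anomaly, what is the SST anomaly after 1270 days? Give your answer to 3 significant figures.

2.46 K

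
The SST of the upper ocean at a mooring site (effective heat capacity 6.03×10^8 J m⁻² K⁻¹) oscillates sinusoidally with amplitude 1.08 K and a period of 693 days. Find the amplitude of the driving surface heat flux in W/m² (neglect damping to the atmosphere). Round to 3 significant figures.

Areal heat capacity C = 6.03×10^8 J m⁻² K⁻¹ (given).
ω = 2π / 5.99×10^7 s = 1.05×10^-7 s⁻¹.
Cω = 6.03×10^8 × 1.05×10^-7 = 63.3 W/(m²·K).
F₀ = A × Cω = 1.08 × 63.3 = 68.3 W/m².

68.3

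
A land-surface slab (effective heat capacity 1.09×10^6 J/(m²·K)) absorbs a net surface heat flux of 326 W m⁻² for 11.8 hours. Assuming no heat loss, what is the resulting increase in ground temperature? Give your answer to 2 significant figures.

13 K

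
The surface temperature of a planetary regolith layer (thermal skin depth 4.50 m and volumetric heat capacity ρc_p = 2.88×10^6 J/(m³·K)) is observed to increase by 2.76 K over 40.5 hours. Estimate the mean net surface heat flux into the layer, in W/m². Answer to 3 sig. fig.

Areal heat capacity C = ρc_p × D = 2.88×10^6 × 4.50 = 1.30×10^7 J/(m²·K).
Required heat per unit area: Q = C ΔT = 1.30×10^7 × 2.76 = 3.58×10^7 J/m².
Flux F = Q / Δt = 3.58×10^7 / 1.46×10^5 s = 245 W/m².

245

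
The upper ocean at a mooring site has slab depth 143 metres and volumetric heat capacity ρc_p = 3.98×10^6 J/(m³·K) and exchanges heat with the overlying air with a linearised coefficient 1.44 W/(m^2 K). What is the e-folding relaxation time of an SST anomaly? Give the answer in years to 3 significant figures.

Areal heat capacity C = ρc_p × D = 3.98×10^6 × 143 = 5.69×10^8 J m⁻² K⁻¹.
Relaxation time τ = C / λ = 5.69×10^8 / 1.44 = 3.95×10^8 s.
In years: 3.95×10^8 s / (3.156×10^7 s/year) = 12.5 years.

12.5 years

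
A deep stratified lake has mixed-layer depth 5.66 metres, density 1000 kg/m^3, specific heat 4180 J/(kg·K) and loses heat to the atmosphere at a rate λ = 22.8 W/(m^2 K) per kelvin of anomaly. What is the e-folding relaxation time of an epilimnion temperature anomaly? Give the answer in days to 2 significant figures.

12 days

Areal heat capacity C = ρ c_p D = 1000 × 4180 × 5.66 = 2.37×10^7 J m⁻² K⁻¹.
Relaxation time τ = C / λ = 2.37×10^7 / 22.8 = 1.04×10^6 s.
In days: 1.04×10^6 s / (86400 s/day) = 12.0 days.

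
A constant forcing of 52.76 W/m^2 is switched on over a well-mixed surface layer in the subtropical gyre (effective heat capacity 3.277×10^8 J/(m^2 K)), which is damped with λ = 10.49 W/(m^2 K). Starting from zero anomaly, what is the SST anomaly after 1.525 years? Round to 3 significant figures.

3.95 K

Areal heat capacity C = 3.277×10^8 J/(m^2 K) (given).
τ = C / λ = 3.28×10^8 / 10.49 = 3.12×10^7 s.
Equilibrium anomaly ΔT_eq = F / λ = 52.76 / 10.49 = 5.03 K.
t = 1.525 years = 4.81×10^7 s, so t/τ = 1.54.
ΔT(t) = ΔT_eq (1 − e^(−t/τ)) = 5.03 × (1 − e^−1.54) = 3.95 K.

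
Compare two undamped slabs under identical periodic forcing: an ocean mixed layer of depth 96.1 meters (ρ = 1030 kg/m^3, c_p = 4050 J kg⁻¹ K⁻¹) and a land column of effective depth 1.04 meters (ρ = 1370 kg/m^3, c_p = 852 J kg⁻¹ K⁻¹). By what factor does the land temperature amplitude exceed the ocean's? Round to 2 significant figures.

330

C_ocean = 1030 × 4050 × 96.1 = 4.01×10^8 J/(m²·K).
C_land = 1370 × 852 × 1.04 = 1.21×10^6 J/(m²·K).
Undamped amplitude ∝ 1/C, so A_land/A_ocean = C_ocean/C_land = 330.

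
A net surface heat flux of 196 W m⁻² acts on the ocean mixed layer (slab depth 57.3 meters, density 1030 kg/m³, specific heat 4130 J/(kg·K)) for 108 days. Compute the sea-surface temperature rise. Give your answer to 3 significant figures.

7.50 K

Areal heat capacity C = ρ c_p D = 1030 × 4130 × 57.3 = 2.44×10^8 J/(m²·K).
Net heat input Q = F Δt = 196 × (108 days × 86400 s/day) = 1.83×10^9 J/m².
ΔT = Q / C = 1.83×10^9 / 2.44×10^8 = 7.50 K.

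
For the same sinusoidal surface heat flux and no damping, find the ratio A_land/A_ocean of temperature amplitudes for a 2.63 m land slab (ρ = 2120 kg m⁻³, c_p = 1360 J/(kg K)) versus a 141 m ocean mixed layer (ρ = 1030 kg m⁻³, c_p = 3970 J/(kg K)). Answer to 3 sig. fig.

76.0

C_ocean = 1030 × 3970 × 141 = 5.77×10^8 J/(m²·K).
C_land = 2120 × 1360 × 2.63 = 7.58×10^6 J/(m²·K).
Undamped amplitude ∝ 1/C, so A_land/A_ocean = C_ocean/C_land = 76.0.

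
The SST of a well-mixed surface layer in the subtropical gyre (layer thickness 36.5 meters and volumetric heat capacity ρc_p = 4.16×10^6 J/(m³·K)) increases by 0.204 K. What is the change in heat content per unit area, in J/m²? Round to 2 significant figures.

3.1×10^7

Areal heat capacity C = ρc_p × D = 4.16×10^6 × 36.5 = 1.52×10^8 J/(m^2 K).
ΔQ = C ΔT = 1.52×10^8 × 0.204 = 3.10×10^7 J/m².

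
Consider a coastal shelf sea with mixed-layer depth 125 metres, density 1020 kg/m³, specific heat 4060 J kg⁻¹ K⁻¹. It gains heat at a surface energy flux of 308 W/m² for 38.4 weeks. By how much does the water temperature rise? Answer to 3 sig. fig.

13.8 K

Areal heat capacity C = ρ c_p D = 1020 × 4060 × 125 = 5.18×10^8 J m⁻² K⁻¹.
Net heat input Q = F Δt = 308 × (38.4 weeks × 6.048×10^5 s/week) = 7.15×10^9 J/m².
ΔT = Q / C = 7.15×10^9 / 5.18×10^8 = 13.8 K.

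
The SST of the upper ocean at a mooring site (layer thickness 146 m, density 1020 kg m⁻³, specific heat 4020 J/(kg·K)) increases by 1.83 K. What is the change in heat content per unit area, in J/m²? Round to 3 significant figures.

Areal heat capacity C = ρ c_p D = 1020 × 4020 × 146 = 5.99×10^8 J/(m^2 K).
ΔQ = C ΔT = 5.99×10^8 × 1.83 = 1.10×10^9 J/m².

1.10×10^9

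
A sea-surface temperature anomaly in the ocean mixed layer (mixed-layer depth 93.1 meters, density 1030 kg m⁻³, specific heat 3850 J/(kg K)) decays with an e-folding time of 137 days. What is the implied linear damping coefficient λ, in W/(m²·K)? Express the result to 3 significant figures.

31.2

Areal heat capacity C = ρ c_p D = 1030 × 3850 × 93.1 = 3.69×10^8 J/(m²·K).
τ = 137 days = 1.18×10^7 s.
λ = C / τ = 3.69×10^8 / 1.18×10^7 = 31.2 W/(m²·K).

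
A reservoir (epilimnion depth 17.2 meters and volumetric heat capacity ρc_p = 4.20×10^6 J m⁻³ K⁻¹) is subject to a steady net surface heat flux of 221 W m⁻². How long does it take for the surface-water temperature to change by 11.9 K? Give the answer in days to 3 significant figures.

45.0 days

Areal heat capacity C = ρc_p × D = 4.20×10^6 × 17.2 = 7.22×10^7 J m⁻² K⁻¹.
Time required: Δt = C ΔT / F = 7.22×10^7 × 11.9 / 221 = 3.89×10^6 s.
In days: 3.89×10^6 s / (86400 s/day) = 45.0 days.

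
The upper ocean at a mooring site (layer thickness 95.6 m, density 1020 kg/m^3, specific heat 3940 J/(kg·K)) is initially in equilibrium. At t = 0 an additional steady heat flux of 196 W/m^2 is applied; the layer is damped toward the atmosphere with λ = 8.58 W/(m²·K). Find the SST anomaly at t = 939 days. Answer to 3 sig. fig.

19.1 K

Areal heat capacity C = ρ c_p D = 1020 × 3940 × 95.6 = 3.84×10^8 J m⁻² K⁻¹.
τ = C / λ = 3.84×10^8 / 8.58 = 4.48×10^7 s.
Equilibrium anomaly ΔT_eq = F / λ = 196 / 8.58 = 22.8 K.
t = 939 days = 8.11×10^7 s, so t/τ = 1.81.
ΔT(t) = ΔT_eq (1 − e^(−t/τ)) = 22.8 × (1 − e^−1.81) = 19.1 K.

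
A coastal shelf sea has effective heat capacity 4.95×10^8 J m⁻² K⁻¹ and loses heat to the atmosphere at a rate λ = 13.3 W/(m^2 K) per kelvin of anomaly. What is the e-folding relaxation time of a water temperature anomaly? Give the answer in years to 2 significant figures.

1.2 years

Areal heat capacity C = 4.95×10^8 J m⁻² K⁻¹ (given).
Relaxation time τ = C / λ = 4.95×10^8 / 13.3 = 3.72×10^7 s.
In years: 3.72×10^7 s / (3.156×10^7 s/year) = 1.18 years.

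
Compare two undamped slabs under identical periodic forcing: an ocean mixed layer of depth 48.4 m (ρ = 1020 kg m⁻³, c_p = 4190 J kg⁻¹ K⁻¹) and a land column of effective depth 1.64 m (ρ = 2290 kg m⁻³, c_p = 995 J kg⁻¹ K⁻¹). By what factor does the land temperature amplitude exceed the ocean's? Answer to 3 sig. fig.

55.4

C_ocean = 1020 × 4190 × 48.4 = 2.07×10^8 J/(m²·K).
C_land = 2290 × 995 × 1.64 = 3.74×10^6 J/(m²·K).
Undamped amplitude ∝ 1/C, so A_land/A_ocean = C_ocean/C_land = 55.4.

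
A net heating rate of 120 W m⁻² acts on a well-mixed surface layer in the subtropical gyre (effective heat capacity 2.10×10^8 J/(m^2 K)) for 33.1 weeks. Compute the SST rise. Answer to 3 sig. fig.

Areal heat capacity C = 2.10×10^8 J/(m^2 K) (given).
Net heat input Q = F Δt = 120 × (33.1 weeks × 6.048×10^5 s/week) = 2.40×10^9 J/m².
ΔT = Q / C = 2.40×10^9 / 2.10×10^8 = 11.4 K.

11.4 K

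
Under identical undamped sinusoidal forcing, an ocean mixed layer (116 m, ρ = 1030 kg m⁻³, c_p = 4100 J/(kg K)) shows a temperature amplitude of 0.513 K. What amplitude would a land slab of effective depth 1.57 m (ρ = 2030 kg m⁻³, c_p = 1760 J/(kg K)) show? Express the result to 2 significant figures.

C_ocean = 4.90×10^8 J/(m²·K); C_land = 5.61×10^6 J/(m²·K).
A ∝ 1/C ⇒ A_land = A_ocean × C_ocean/C_land = 0.513 × 87.3 = 44.8 K.

45 K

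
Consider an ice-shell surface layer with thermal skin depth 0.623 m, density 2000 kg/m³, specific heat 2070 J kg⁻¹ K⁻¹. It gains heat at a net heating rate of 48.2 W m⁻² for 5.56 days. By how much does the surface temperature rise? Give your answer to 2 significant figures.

9.0 K

Areal heat capacity C = ρ c_p D = 2000 × 2070 × 0.623 = 2.58×10^6 J m⁻² K⁻¹.
Net heat input Q = F Δt = 48.2 × (5.56 days × 86400 s/day) = 2.32×10^7 J/m².
ΔT = Q / C = 2.32×10^7 / 2.58×10^6 = 8.98 K.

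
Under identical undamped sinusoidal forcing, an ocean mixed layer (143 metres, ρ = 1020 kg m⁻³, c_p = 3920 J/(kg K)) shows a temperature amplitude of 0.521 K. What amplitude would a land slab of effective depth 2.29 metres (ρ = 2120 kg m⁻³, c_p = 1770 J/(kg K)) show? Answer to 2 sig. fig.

C_ocean = 5.72×10^8 J/(m²·K); C_land = 8.59×10^6 J/(m²·K).
A ∝ 1/C ⇒ A_land = A_ocean × C_ocean/C_land = 0.521 × 66.5 = 34.7 K.

35 K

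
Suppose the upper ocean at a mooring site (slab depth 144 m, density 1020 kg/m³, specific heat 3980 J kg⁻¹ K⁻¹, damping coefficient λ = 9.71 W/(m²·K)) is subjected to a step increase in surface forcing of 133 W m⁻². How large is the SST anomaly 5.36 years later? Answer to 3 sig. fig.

12.9 K

Areal heat capacity C = ρ c_p D = 1020 × 3980 × 144 = 5.85×10^8 J/(m²·K).
τ = C / λ = 5.85×10^8 / 9.71 = 6.02×10^7 s.
Equilibrium anomaly ΔT_eq = F / λ = 133 / 9.71 = 13.7 K.
t = 5.36 years = 1.69×10^8 s, so t/τ = 2.81.
ΔT(t) = ΔT_eq (1 − e^(−t/τ)) = 13.7 × (1 − e^−2.81) = 12.9 K.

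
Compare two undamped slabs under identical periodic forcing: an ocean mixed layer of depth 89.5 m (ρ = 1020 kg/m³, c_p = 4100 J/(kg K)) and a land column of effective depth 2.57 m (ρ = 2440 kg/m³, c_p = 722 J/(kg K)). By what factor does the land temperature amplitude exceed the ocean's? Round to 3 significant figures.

82.7

C_ocean = 1020 × 4100 × 89.5 = 3.74×10^8 J/(m²·K).
C_land = 2440 × 722 × 2.57 = 4.53×10^6 J/(m²·K).
Undamped amplitude ∝ 1/C, so A_land/A_ocean = C_ocean/C_land = 82.7.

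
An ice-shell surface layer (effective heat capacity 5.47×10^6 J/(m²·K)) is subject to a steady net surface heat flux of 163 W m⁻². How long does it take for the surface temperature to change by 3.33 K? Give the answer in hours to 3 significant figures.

31.0 hours

Areal heat capacity C = 5.47×10^6 J/(m²·K) (given).
Time required: Δt = C ΔT / F = 5.47×10^6 × 3.33 / 163 = 1.12×10^5 s.
In hours: 1.12×10^5 s / (3600 s/hour) = 31.0 hours.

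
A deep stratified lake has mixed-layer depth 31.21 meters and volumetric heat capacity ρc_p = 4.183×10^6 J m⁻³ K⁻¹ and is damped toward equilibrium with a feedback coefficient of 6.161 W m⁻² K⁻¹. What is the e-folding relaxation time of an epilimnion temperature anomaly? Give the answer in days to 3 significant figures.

Areal heat capacity C = ρc_p × D = 4.183×10^6 × 31.21 = 1.31×10^8 J/(m²·K).
Relaxation time τ = C / λ = 1.31×10^8 / 6.161 = 2.12×10^7 s.
In days: 2.12×10^7 s / (86400 s/day) = 245 days.

245 days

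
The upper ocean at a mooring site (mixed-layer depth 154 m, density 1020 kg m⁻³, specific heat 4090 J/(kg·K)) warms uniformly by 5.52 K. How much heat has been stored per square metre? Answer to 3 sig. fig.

3.55×10^9

Areal heat capacity C = ρ c_p D = 1020 × 4090 × 154 = 6.42×10^8 J/(m²·K).
ΔQ = C ΔT = 6.42×10^8 × 5.52 = 3.55×10^9 J/m².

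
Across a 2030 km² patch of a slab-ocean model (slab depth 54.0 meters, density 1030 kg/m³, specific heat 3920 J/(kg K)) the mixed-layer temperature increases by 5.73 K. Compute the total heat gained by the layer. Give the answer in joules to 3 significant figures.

2.54×10^18 J

Areal heat capacity C = ρ c_p D = 1030 × 3920 × 54.0 = 2.18×10^8 J/(m²·K).
Heat per unit area: q = C ΔT = 2.18×10^8 × 5.73 = 1.25×10^9 J/m².
Total heat: Q = q × A = 1.25×10^9 × (2030 × 10⁶ m²) = 2.54×10^18 J.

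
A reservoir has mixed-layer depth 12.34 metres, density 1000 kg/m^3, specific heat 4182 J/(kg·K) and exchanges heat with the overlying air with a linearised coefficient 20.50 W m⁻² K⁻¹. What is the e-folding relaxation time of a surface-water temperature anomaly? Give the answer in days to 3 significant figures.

29.1 days

Areal heat capacity C = ρ c_p D = 1000 × 4182 × 12.34 = 5.16×10^7 J/(m²·K).
Relaxation time τ = C / λ = 5.16×10^7 / 20.50 = 2.52×10^6 s.
In days: 2.52×10^6 s / (86400 s/day) = 29.1 days.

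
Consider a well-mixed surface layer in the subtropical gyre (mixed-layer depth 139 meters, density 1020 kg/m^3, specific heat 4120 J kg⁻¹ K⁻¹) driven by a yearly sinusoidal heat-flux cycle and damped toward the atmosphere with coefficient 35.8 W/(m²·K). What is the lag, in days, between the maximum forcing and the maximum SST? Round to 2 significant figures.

Areal heat capacity C = ρ c_p D = 1020 × 4120 × 139 = 5.84×10^8 J m⁻² K⁻¹.
ω = 2π / 3.15×10^7 s = 1.99×10^-7 s⁻¹.
Phase lag φ = arctan(Cω/λ) = arctan(116/35.8) = 1.27 rad.
Time lag = φ / ω = 1.27 / 1.99×10^-7 = 6.39×10^6 s = 73.9 days.

74 days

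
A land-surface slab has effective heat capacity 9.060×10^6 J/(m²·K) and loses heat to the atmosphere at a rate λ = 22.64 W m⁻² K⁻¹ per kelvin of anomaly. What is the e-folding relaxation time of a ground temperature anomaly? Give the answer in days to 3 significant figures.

4.63 days

Areal heat capacity C = 9.060×10^6 J/(m²·K) (given).
Relaxation time τ = C / λ = 9.06×10^6 / 22.64 = 4.00×10^5 s.
In days: 4.00×10^5 s / (86400 s/day) = 4.63 days.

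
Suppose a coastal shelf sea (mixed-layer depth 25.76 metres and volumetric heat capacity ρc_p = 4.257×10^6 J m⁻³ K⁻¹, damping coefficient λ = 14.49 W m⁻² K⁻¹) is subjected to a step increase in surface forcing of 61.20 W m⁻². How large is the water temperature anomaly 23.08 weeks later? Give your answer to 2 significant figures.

3.6 K

Areal heat capacity C = ρc_p × D = 4.257×10^6 × 25.76 = 1.10×10^8 J/(m^2 K).
τ = C / λ = 1.10×10^8 / 14.49 = 7.57×10^6 s.
Equilibrium anomaly ΔT_eq = F / λ = 61.20 / 14.49 = 4.22 K.
t = 23.08 weeks = 1.40×10^7 s, so t/τ = 1.84.
ΔT(t) = ΔT_eq (1 − e^(−t/τ)) = 4.22 × (1 − e^−1.84) = 3.56 K.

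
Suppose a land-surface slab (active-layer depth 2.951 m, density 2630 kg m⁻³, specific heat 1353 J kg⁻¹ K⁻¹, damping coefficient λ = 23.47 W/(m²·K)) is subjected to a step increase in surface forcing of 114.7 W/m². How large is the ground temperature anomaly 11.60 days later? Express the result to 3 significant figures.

Areal heat capacity C = ρ c_p D = 2630 × 1353 × 2.951 = 1.05×10^7 J m⁻² K⁻¹.
τ = C / λ = 1.05×10^7 / 23.47 = 4.47×10^5 s.
Equilibrium anomaly ΔT_eq = F / λ = 114.7 / 23.47 = 4.89 K.
t = 11.60 days = 1.00×10^6 s, so t/τ = 2.24.
ΔT(t) = ΔT_eq (1 − e^(−t/τ)) = 4.89 × (1 − e^−2.24) = 4.37 K.

4.37 K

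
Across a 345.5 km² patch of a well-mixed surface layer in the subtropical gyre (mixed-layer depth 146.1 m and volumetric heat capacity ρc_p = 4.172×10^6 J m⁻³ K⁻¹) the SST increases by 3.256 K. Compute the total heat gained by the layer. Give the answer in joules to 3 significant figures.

Areal heat capacity C = ρc_p × D = 4.172×10^6 × 146.1 = 6.10×10^8 J/(m²·K).
Heat per unit area: q = C ΔT = 6.10×10^8 × 3.256 = 1.98×10^9 J/m².
Total heat: Q = q × A = 1.98×10^9 × (345.5 × 10⁶ m²) = 6.86×10^17 J.

6.86×10^17 J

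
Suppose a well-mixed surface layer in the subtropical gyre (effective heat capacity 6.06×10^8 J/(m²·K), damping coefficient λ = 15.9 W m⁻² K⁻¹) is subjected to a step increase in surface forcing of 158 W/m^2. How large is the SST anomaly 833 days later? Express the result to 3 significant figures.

Areal heat capacity C = 6.06×10^8 J/(m²·K) (given).
τ = C / λ = 6.06×10^8 / 15.9 = 3.81×10^7 s.
Equilibrium anomaly ΔT_eq = F / λ = 158 / 15.9 = 9.94 K.
t = 833 days = 7.20×10^7 s, so t/τ = 1.89.
ΔT(t) = ΔT_eq (1 − e^(−t/τ)) = 9.94 × (1 − e^−1.89) = 8.43 K.

8.43 K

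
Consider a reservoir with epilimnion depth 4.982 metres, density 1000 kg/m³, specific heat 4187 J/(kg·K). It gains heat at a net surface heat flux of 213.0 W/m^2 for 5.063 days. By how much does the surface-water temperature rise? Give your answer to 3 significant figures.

4.47 K

Areal heat capacity C = ρ c_p D = 1000 × 4187 × 4.982 = 2.09×10^7 J/(m²·K).
Net heat input Q = F Δt = 213.0 × (5.063 days × 86400 s/day) = 9.32×10^7 J/m².
ΔT = Q / C = 9.32×10^7 / 2.09×10^7 = 4.47 K.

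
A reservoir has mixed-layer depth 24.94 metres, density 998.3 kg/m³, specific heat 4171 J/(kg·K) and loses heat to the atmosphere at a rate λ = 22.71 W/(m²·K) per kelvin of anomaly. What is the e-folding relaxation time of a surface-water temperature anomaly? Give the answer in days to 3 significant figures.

52.9 days

Areal heat capacity C = ρ c_p D = 998.3 × 4171 × 24.94 = 1.04×10^8 J/(m^2 K).
Relaxation time τ = C / λ = 1.04×10^8 / 22.71 = 4.57×10^6 s.
In days: 4.57×10^6 s / (86400 s/day) = 52.9 days.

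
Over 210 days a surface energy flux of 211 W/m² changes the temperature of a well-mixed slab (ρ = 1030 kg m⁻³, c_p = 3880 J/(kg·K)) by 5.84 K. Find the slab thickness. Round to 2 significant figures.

160 m

Heat input Q = F Δt = 211 × 1.81×10^7 s = 3.83×10^9 J/m².
Required areal heat capacity C = Q / ΔT = 6.56×10^8 J/(m²·K).
Depth D = C / (ρ c_p) = 6.56×10^8 / (1030 × 3880) = 164 m.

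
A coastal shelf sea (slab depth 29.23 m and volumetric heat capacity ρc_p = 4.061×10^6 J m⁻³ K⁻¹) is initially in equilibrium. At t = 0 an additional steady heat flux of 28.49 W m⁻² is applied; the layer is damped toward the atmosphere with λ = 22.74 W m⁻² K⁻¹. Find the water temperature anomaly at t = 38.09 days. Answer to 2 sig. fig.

Areal heat capacity C = ρc_p × D = 4.061×10^6 × 29.23 = 1.19×10^8 J m⁻² K⁻¹.
τ = C / λ = 1.19×10^8 / 22.74 = 5.22×10^6 s.
Equilibrium anomaly ΔT_eq = F / λ = 28.49 / 22.74 = 1.25 K.
t = 38.09 days = 3.29×10^6 s, so t/τ = 0.630.
ΔT(t) = ΔT_eq (1 − e^(−t/τ)) = 1.25 × (1 − e^−0.630) = 0.586 K.

0.59 K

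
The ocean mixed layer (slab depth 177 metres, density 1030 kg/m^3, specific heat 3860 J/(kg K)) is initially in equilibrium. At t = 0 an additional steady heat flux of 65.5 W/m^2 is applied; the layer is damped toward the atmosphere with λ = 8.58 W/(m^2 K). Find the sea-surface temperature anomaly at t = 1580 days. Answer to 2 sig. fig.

6.2 K

Areal heat capacity C = ρ c_p D = 1030 × 3860 × 177 = 7.04×10^8 J m⁻² K⁻¹.
τ = C / λ = 7.04×10^8 / 8.58 = 8.20×10^7 s.
Equilibrium anomaly ΔT_eq = F / λ = 65.5 / 8.58 = 7.63 K.
t = 1580 days = 1.37×10^8 s, so t/τ = 1.66.
ΔT(t) = ΔT_eq (1 − e^(−t/τ)) = 7.63 × (1 − e^−1.66) = 6.19 K.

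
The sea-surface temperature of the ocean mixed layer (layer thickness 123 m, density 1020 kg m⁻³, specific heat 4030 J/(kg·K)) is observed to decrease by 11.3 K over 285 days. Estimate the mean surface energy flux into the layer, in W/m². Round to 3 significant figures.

-232

Areal heat capacity C = ρ c_p D = 1020 × 4030 × 123 = 5.06×10^8 J m⁻² K⁻¹.
Required heat per unit area: Q = C ΔT = 5.06×10^8 × -11.3 = -5.71×10^9 J/m².
Flux F = Q / Δt = -5.71×10^9 / 2.46×10^7 s = -232 W/m².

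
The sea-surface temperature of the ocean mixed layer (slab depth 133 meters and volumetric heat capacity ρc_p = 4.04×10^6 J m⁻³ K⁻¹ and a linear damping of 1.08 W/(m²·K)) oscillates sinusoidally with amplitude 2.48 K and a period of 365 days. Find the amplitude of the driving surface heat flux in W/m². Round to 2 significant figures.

Areal heat capacity C = ρc_p × D = 4.04×10^6 × 133 = 5.37×10^8 J/(m^2 K).
ω = 2π / 3.15×10^7 s = 1.99×10^-7 s⁻¹.
√((Cω)² + λ²) = √((107)² + 1.08²) = 107 W/(m²·K).
F₀ = A × √((Cω)²+λ²) = 2.48 × 107 = 266 W/m².

270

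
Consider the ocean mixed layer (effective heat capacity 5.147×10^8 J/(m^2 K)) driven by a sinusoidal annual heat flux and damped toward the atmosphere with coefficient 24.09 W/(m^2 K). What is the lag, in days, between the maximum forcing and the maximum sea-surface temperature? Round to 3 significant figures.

Areal heat capacity C = 5.147×10^8 J/(m^2 K) (given).
ω = 2π / 3.15×10^7 s = 1.99×10^-7 s⁻¹.
Phase lag φ = arctan(Cω/λ) = arctan(103/24.09) = 1.34 rad.
Time lag = φ / ω = 1.34 / 1.99×10^-7 = 6.73×10^6 s = 77.8 days.

77.8 days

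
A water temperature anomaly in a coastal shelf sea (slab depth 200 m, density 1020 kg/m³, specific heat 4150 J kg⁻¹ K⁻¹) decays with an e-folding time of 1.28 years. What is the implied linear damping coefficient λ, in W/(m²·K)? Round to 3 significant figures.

21.0

Areal heat capacity C = ρ c_p D = 1020 × 4150 × 200 = 8.47×10^8 J/(m²·K).
τ = 1.28 years = 4.04×10^7 s.
λ = C / τ = 8.47×10^8 / 4.04×10^7 = 21.0 W/(m²·K).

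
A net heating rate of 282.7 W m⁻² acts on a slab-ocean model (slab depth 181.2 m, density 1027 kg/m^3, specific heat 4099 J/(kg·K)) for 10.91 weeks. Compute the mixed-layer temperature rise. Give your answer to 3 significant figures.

Areal heat capacity C = ρ c_p D = 1027 × 4099 × 181.2 = 7.63×10^8 J/(m^2 K).
Net heat input Q = F Δt = 282.7 × (10.91 weeks × 6.048×10^5 s/week) = 1.87×10^9 J/m².
ΔT = Q / C = 1.87×10^9 / 7.63×10^8 = 2.45 K.

2.45 K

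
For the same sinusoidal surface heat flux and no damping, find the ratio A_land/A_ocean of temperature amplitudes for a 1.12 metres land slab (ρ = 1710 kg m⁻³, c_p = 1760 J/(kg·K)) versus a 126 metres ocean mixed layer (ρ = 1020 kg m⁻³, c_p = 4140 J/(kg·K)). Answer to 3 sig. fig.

C_ocean = 1020 × 4140 × 126 = 5.32×10^8 J/(m²·K).
C_land = 1710 × 1760 × 1.12 = 3.37×10^6 J/(m²·K).
Undamped amplitude ∝ 1/C, so A_land/A_ocean = C_ocean/C_land = 158.

158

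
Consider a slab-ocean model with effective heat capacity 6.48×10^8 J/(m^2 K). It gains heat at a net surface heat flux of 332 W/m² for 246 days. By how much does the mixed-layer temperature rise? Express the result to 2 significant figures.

Areal heat capacity C = 6.48×10^8 J/(m^2 K) (given).
Net heat input Q = F Δt = 332 × (246 days × 86400 s/day) = 7.06×10^9 J/m².
ΔT = Q / C = 7.06×10^9 / 6.48×10^8 = 10.9 K.

11 K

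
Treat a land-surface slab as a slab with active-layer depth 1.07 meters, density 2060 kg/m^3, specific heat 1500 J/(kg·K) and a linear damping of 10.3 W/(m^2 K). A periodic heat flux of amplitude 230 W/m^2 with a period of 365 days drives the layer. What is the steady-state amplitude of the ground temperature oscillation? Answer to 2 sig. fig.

22 K

Areal heat capacity C = ρ c_p D = 2060 × 1500 × 1.07 = 3.31×10^6 J m⁻² K⁻¹.
Angular frequency ω = 2π / T = 2π / 3.15×10^7 s = 1.99×10^-7 s⁻¹.
√((Cω)² + λ²) = √((0.659)² + 10.3²) = 10.3 W/(m²·K).
Amplitude A = F₀ / √((Cω)²+λ²) = 230 / 10.3 = 22.3 K.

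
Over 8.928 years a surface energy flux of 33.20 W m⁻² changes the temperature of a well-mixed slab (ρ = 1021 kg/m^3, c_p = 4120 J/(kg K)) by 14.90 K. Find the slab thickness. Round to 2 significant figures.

150 m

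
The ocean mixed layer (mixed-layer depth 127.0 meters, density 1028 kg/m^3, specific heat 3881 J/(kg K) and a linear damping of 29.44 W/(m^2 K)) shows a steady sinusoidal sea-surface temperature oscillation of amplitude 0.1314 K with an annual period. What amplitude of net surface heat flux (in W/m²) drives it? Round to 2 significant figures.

14

Areal heat capacity C = ρ c_p D = 1028 × 3881 × 127.0 = 5.07×10^8 J/(m^2 K).
ω = 2π / 3.15×10^7 s = 1.99×10^-7 s⁻¹.
√((Cω)² + λ²) = √((101)² + 29.44²) = 105 W/(m²·K).
F₀ = A × √((Cω)²+λ²) = 0.1314 × 105 = 13.8 W/m².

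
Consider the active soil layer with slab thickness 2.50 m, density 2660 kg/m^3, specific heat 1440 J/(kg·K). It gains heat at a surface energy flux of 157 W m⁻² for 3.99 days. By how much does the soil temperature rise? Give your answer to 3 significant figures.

5.65 K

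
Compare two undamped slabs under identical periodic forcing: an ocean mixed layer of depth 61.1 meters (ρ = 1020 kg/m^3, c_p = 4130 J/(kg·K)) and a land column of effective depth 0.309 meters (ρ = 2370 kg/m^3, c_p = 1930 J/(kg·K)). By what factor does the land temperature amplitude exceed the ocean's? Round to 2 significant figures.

180

C_ocean = 1020 × 4130 × 61.1 = 2.57×10^8 J/(m²·K).
C_land = 2370 × 1930 × 0.309 = 1.41×10^6 J/(m²·K).
Undamped amplitude ∝ 1/C, so A_land/A_ocean = C_ocean/C_land = 182.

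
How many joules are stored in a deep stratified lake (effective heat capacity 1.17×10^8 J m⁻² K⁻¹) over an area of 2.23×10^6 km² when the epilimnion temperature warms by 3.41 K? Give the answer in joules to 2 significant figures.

Areal heat capacity C = 1.17×10^8 J m⁻² K⁻¹ (given).
Heat per unit area: q = C ΔT = 1.17×10^8 × 3.41 = 3.99×10^8 J/m².
Total heat: Q = q × A = 3.99×10^8 × (2.23×10^6 × 10⁶ m²) = 8.90×10^20 J.

8.9×10^20 J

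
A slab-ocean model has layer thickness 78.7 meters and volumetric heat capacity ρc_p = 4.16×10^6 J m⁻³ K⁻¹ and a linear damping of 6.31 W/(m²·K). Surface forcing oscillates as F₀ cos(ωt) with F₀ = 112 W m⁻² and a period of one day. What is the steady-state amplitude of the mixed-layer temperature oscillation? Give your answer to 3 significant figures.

0.00470 K

Areal heat capacity C = ρc_p × D = 4.16×10^6 × 78.7 = 3.27×10^8 J/(m^2 K).
Angular frequency ω = 2π / T = 2π / 86400 s = 7.27×10^-5 s⁻¹.
√((Cω)² + λ²) = √((23800)² + 6.31²) = 23800 W/(m²·K).
Amplitude A = F₀ / √((Cω)²+λ²) = 112 / 23800 = 0.00470 K.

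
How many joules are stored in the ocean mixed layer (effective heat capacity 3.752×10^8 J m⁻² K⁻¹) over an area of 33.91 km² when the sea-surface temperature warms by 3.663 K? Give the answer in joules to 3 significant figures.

Areal heat capacity C = 3.752×10^8 J m⁻² K⁻¹ (given).
Heat per unit area: q = C ΔT = 3.75×10^8 × 3.663 = 1.37×10^9 J/m².
Total heat: Q = q × A = 1.37×10^9 × (33.91 × 10⁶ m²) = 4.66×10^16 J.

4.66×10^16 J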